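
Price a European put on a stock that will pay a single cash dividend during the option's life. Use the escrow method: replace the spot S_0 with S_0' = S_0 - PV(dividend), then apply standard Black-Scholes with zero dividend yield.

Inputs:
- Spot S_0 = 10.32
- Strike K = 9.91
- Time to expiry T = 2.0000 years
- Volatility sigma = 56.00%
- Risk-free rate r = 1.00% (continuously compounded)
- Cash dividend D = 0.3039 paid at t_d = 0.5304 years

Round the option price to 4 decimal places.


Answer: Price = 2.8877

Derivation:
PV(D) = D * exp(-r * t_d) = 0.3039 * 0.99471004 = 0.30229238
S_0' = S_0 - PV(D) = 10.3200 - 0.30229238 = 10.01770762
d1 = (ln(S_0'/K) + (r + sigma^2/2)*T) / (sigma*sqrt(T)) = 0.43488322
d2 = d1 - sigma*sqrt(T) = -0.35707637
exp(-rT) = 0.98019867
N(-d1) = 0.33182360; N(-d2) = 0.63948268
P = K * exp(-rT) * N(-d2) - S_0' * N(-d1) = 9.9100 * 0.98019867 * 0.63948268 - 10.01770762 * 0.33182360 = 2.8877


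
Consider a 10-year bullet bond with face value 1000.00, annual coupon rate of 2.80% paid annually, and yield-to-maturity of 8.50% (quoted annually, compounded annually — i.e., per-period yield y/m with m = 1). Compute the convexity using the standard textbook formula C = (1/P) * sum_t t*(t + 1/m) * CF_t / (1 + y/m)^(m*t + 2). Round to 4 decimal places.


Coupon per period c = face * coupon_rate / m = 28.000000
Periods per year m = 1; per-period yield y/m = 0.085000
Number of cashflows N = 10
Cashflows (t years, CF_t, discount factor 1/(1+y/m)^(m*t), PV):
  t = 1.0000: CF_t = 28.000000, DF = 0.921659, PV = 25.806452
  t = 2.0000: CF_t = 28.000000, DF = 0.849455, PV = 23.784748
  t = 3.0000: CF_t = 28.000000, DF = 0.782908, PV = 21.921427
  t = 4.0000: CF_t = 28.000000, DF = 0.721574, PV = 20.204080
  t = 5.0000: CF_t = 28.000000, DF = 0.665045, PV = 18.621272
  t = 6.0000: CF_t = 28.000000, DF = 0.612945, PV = 17.162463
  t = 7.0000: CF_t = 28.000000, DF = 0.564926, PV = 15.817938
  t = 8.0000: CF_t = 28.000000, DF = 0.520669, PV = 14.578745
  t = 9.0000: CF_t = 28.000000, DF = 0.479880, PV = 13.436631
  t = 10.0000: CF_t = 1028.000000, DF = 0.442285, PV = 454.669407
Price P = sum_t PV_t = 626.003161
Convexity numerator sum_t t*(t + 1/m) * CF_t / (1+y/m)^(m*t + 2):
  t = 1.0000: term = 43.842854
  t = 2.0000: term = 121.224480
  t = 3.0000: term = 223.455262
  t = 4.0000: term = 343.249251
  t = 5.0000: term = 474.538135
  t = 6.0000: term = 612.307271
  t = 7.0000: term = 752.451331
  t = 8.0000: term = 891.647397
  t = 9.0000: term = 1027.243545
  t = 10.0000: term = 42484.346435
Convexity = (1/P) * sum = 46974.305959 / 626.003161 = 75.038449

Answer: Convexity = 75.0384


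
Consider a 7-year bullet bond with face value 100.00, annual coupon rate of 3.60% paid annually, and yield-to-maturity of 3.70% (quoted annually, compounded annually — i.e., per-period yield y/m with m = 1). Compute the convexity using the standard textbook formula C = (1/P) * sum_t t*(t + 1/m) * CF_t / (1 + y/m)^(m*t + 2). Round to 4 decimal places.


Coupon per period c = face * coupon_rate / m = 3.600000
Periods per year m = 1; per-period yield y/m = 0.037000
Number of cashflows N = 7
Cashflows (t years, CF_t, discount factor 1/(1+y/m)^(m*t), PV):
  t = 1.0000: CF_t = 3.600000, DF = 0.964320, PV = 3.471553
  t = 2.0000: CF_t = 3.600000, DF = 0.929913, PV = 3.347688
  t = 3.0000: CF_t = 3.600000, DF = 0.896734, PV = 3.228243
  t = 4.0000: CF_t = 3.600000, DF = 0.864739, PV = 3.113060
  t = 5.0000: CF_t = 3.600000, DF = 0.833885, PV = 3.001986
  t = 6.0000: CF_t = 3.600000, DF = 0.804132, PV = 2.894876
  t = 7.0000: CF_t = 103.600000, DF = 0.775441, PV = 80.335678
Price P = sum_t PV_t = 99.393084
Convexity numerator sum_t t*(t + 1/m) * CF_t / (1+y/m)^(m*t + 2):
  t = 1.0000: term = 6.456486
  t = 2.0000: term = 18.678359
  t = 3.0000: term = 36.023837
  t = 4.0000: term = 57.897520
  t = 5.0000: term = 83.747617
  t = 6.0000: term = 113.063322
  t = 7.0000: term = 4183.492309
Convexity = (1/P) * sum = 4499.359450 / 99.393084 = 45.268335

Answer: Convexity = 45.2683


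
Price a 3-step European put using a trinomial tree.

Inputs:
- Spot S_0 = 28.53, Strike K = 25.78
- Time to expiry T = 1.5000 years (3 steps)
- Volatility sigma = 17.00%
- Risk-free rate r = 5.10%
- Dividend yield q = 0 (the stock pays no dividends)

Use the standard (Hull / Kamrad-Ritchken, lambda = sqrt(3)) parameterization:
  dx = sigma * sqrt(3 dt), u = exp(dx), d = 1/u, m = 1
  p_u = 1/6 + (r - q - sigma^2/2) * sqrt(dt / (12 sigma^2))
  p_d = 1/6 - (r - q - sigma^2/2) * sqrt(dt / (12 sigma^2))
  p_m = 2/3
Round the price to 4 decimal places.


dt = T/N = 0.500000; dx = sigma*sqrt(3*dt) = 0.208207
u = exp(dx) = 1.231468; d = 1/u = 0.812039
p_u = 0.210553, p_m = 0.666667, p_d = 0.122780
Discount per step: exp(-r*dt) = 0.974822
Stock lattice S(k, j) with j the centered position index:
  k=0: S(0,+0) = 28.5300
  k=1: S(1,-1) = 23.1675; S(1,+0) = 28.5300; S(1,+1) = 35.1338
  k=2: S(2,-2) = 18.8129; S(2,-1) = 23.1675; S(2,+0) = 28.5300; S(2,+1) = 35.1338; S(2,+2) = 43.2661
  k=3: S(3,-3) = 15.2768; S(3,-2) = 18.8129; S(3,-1) = 23.1675; S(3,+0) = 28.5300; S(3,+1) = 35.1338; S(3,+2) = 43.2661; S(3,+3) = 53.2808
Terminal payoffs V(N, j) = max(K - S_T, 0):
  V(3,-3) = 10.503186; V(3,-2) = 6.967098; V(3,-1) = 2.612521; V(3,+0) = 0.000000; V(3,+1) = 0.000000; V(3,+2) = 0.000000; V(3,+3) = 0.000000
Backward induction: V(k, j) = exp(-r*dt) * [p_u * V(k+1, j+1) + p_m * V(k+1, j) + p_d * V(k+1, j-1)]
  V(2,-2) = exp(-r*dt) * [p_u*2.612521 + p_m*6.967098 + p_d*10.503186] = 6.321126
  V(2,-1) = exp(-r*dt) * [p_u*0.000000 + p_m*2.612521 + p_d*6.967098] = 2.531712
  V(2,+0) = exp(-r*dt) * [p_u*0.000000 + p_m*0.000000 + p_d*2.612521] = 0.312689
  V(2,+1) = exp(-r*dt) * [p_u*0.000000 + p_m*0.000000 + p_d*0.000000] = 0.000000
  V(2,+2) = exp(-r*dt) * [p_u*0.000000 + p_m*0.000000 + p_d*0.000000] = 0.000000
  V(1,-1) = exp(-r*dt) * [p_u*0.312689 + p_m*2.531712 + p_d*6.321126] = 2.466060
  V(1,+0) = exp(-r*dt) * [p_u*0.000000 + p_m*0.312689 + p_d*2.531712] = 0.506228
  V(1,+1) = exp(-r*dt) * [p_u*0.000000 + p_m*0.000000 + p_d*0.312689] = 0.037425
  V(0,+0) = exp(-r*dt) * [p_u*0.037425 + p_m*0.506228 + p_d*2.466060] = 0.631829

Answer: Price = V(0,0) = 0.6318


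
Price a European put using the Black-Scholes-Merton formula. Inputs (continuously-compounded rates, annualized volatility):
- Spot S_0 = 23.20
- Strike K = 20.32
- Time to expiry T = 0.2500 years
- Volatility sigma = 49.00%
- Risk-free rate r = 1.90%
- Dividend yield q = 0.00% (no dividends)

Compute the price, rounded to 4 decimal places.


d1 = (ln(S/K) + (r - q + 0.5*sigma^2) * T) / (sigma * sqrt(T)) = 0.68289451
d2 = d1 - sigma * sqrt(T) = 0.43789451
exp(-rT) = 0.99526126; exp(-qT) = 1.00000000
P = K * exp(-rT) * N(-d2) - S_0 * exp(-qT) * N(-d1)
N(-d1) = 0.24733675; N(-d2) = 0.33073138
P = 20.3200 * 0.99526126 * 0.33073138 - 23.2000 * 1.00000000 * 0.24733675 = 0.9504

Answer: Price = 0.9504


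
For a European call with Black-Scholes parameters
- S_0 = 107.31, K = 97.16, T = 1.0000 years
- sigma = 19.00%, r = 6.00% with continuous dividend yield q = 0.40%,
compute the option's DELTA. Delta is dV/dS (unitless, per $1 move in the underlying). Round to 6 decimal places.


Answer: Delta = 0.816029

Derivation:
d1 = 0.9126986200; d2 = 0.7226986200
phi(d1) = 0.2630403284; exp(-qT) = 0.9960079893; exp(-rT) = 0.9417645336
N(d1) = 0.8192994650
Delta = exp(-qT) * N(d1) = 0.9960079893 * 0.8192994650 = 0.816029


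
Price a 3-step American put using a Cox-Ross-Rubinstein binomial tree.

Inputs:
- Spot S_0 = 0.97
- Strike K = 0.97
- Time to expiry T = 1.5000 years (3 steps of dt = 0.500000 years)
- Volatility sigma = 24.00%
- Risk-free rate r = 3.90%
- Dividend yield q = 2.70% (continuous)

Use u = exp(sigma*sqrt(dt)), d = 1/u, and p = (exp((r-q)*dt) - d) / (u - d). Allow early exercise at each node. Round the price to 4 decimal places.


Answer: Price = V(0,0) = 0.1113

Derivation:
dt = T/N = 0.500000
u = exp(sigma*sqrt(dt)) = 1.184956; d = 1/u = 0.843913
p = (exp((r-q)*dt) - d) / (u - d) = 0.475321
Discount per step: exp(-r*dt) = 0.980689
Stock lattice S(k, i) with i counting down-moves:
  k=0: S(0,0) = 0.9700
  k=1: S(1,0) = 1.1494; S(1,1) = 0.8186
  k=2: S(2,0) = 1.3620; S(2,1) = 0.9700; S(2,2) = 0.6908
  k=3: S(3,0) = 1.6139; S(3,1) = 1.1494; S(3,2) = 0.8186; S(3,3) = 0.5830
Terminal payoffs V(N, i) = max(K - S_T, 0):
  V(3,0) = 0.000000; V(3,1) = 0.000000; V(3,2) = 0.151404; V(3,3) = 0.387005
Backward induction: V(k, i) = exp(-r*dt) * [p * V(k+1, i) + (1-p) * V(k+1, i+1)]; then take max(V_cont, immediate exercise) for American.
  V(2,0) = exp(-r*dt) * [p*0.000000 + (1-p)*0.000000] = 0.000000; exercise = 0.000000; V(2,0) = max -> 0.000000
  V(2,1) = exp(-r*dt) * [p*0.000000 + (1-p)*0.151404] = 0.077905; exercise = 0.000000; V(2,1) = max -> 0.077905
  V(2,2) = exp(-r*dt) * [p*0.151404 + (1-p)*0.387005] = 0.269708; exercise = 0.279176; V(2,2) = max -> 0.279176
  V(1,0) = exp(-r*dt) * [p*0.000000 + (1-p)*0.077905] = 0.040086; exercise = 0.000000; V(1,0) = max -> 0.040086
  V(1,1) = exp(-r*dt) * [p*0.077905 + (1-p)*0.279176] = 0.179964; exercise = 0.151404; V(1,1) = max -> 0.179964
  V(0,0) = exp(-r*dt) * [p*0.040086 + (1-p)*0.179964] = 0.111285; exercise = 0.000000; V(0,0) = max -> 0.111285


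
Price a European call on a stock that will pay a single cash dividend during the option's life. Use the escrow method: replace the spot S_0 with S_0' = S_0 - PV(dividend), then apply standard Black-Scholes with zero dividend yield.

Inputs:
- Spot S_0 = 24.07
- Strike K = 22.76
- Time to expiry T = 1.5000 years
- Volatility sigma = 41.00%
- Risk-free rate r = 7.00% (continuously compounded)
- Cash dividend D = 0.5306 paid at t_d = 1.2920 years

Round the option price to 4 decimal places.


Answer: Price = 6.0822

Derivation:
PV(D) = D * exp(-r * t_d) = 0.5306 * 0.91352914 = 0.48471856
S_0' = S_0 - PV(D) = 24.0700 - 0.48471856 = 23.58528144
d1 = (ln(S_0'/K) + (r + sigma^2/2)*T) / (sigma*sqrt(T)) = 0.53110761
d2 = d1 - sigma*sqrt(T) = 0.02896221
exp(-rT) = 0.90032452
N(d1) = 0.70232789; N(d2) = 0.51155263
C = S_0' * N(d1) - K * exp(-rT) * N(d2) = 23.58528144 * 0.70232789 - 22.7600 * 0.90032452 * 0.51155263 = 6.0822


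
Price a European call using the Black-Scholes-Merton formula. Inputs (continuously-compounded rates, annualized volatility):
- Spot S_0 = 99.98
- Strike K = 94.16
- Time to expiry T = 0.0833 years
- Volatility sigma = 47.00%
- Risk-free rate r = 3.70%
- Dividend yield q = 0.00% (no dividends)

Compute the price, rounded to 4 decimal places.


Answer: Price = 8.8513

Derivation:
d1 = (ln(S/K) + (r - q + 0.5*sigma^2) * T) / (sigma * sqrt(T)) = 0.53267375
d2 = d1 - sigma * sqrt(T) = 0.39702358
exp(-rT) = 0.99692264; exp(-qT) = 1.00000000
C = S_0 * exp(-qT) * N(d1) - K * exp(-rT) * N(d2)
N(d1) = 0.70287028; N(d2) = 0.65432496
C = 99.9800 * 1.00000000 * 0.70287028 - 94.1600 * 0.99692264 * 0.65432496 = 8.8513


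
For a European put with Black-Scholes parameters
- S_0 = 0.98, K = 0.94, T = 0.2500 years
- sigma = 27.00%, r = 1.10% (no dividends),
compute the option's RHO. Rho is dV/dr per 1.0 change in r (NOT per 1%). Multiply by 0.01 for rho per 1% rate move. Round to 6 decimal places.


d1 = 0.3965570104; d2 = 0.2615570104
phi(d1) = 0.3687754840; exp(-qT) = 1.0000000000; exp(-rT) = 0.9972537778
N(-d2) = 0.3968314956
Rho = -K*T*exp(-rT)*N(-d2) = -0.9400 * 0.2500 * 0.9972537778 * 0.3968314956 = -0.092999

Answer: Rho = -0.092999


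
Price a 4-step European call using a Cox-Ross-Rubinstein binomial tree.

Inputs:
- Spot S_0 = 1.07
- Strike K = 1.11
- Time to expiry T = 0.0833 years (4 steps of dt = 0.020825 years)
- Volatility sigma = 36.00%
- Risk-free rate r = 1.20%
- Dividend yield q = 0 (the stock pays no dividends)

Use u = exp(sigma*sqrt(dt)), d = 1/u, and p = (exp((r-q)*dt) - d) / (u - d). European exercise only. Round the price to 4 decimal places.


Answer: Price = V(0,0) = 0.0303

Derivation:
dt = T/N = 0.020825
u = exp(sigma*sqrt(dt)) = 1.053324; d = 1/u = 0.949375
p = (exp((r-q)*dt) - d) / (u - d) = 0.489420
Discount per step: exp(-r*dt) = 0.999750
Stock lattice S(k, i) with i counting down-moves:
  k=0: S(0,0) = 1.0700
  k=1: S(1,0) = 1.1271; S(1,1) = 1.0158
  k=2: S(2,0) = 1.1872; S(2,1) = 1.0700; S(2,2) = 0.9644
  k=3: S(3,0) = 1.2505; S(3,1) = 1.1271; S(3,2) = 1.0158; S(3,3) = 0.9156
  k=4: S(4,0) = 1.3171; S(4,1) = 1.1872; S(4,2) = 1.0700; S(4,3) = 0.9644; S(4,4) = 0.8692
Terminal payoffs V(N, i) = max(S_T - K, 0):
  V(4,0) = 0.207141; V(4,1) = 0.077156; V(4,2) = 0.000000; V(4,3) = 0.000000; V(4,4) = 0.000000
Backward induction: V(k, i) = exp(-r*dt) * [p * V(k+1, i) + (1-p) * V(k+1, i+1)].
  V(3,0) = exp(-r*dt) * [p*0.207141 + (1-p)*0.077156] = 0.140738
  V(3,1) = exp(-r*dt) * [p*0.077156 + (1-p)*0.000000] = 0.037752
  V(3,2) = exp(-r*dt) * [p*0.000000 + (1-p)*0.000000] = 0.000000
  V(3,3) = exp(-r*dt) * [p*0.000000 + (1-p)*0.000000] = 0.000000
  V(2,0) = exp(-r*dt) * [p*0.140738 + (1-p)*0.037752] = 0.088134
  V(2,1) = exp(-r*dt) * [p*0.037752 + (1-p)*0.000000] = 0.018472
  V(2,2) = exp(-r*dt) * [p*0.000000 + (1-p)*0.000000] = 0.000000
  V(1,0) = exp(-r*dt) * [p*0.088134 + (1-p)*0.018472] = 0.052553
  V(1,1) = exp(-r*dt) * [p*0.018472 + (1-p)*0.000000] = 0.009038
  V(0,0) = exp(-r*dt) * [p*0.052553 + (1-p)*0.009038] = 0.030328


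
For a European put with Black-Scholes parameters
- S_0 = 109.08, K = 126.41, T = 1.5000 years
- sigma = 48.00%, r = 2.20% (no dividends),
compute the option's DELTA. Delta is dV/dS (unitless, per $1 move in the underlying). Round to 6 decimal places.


d1 = 0.0992570079; d2 = -0.4886205304
phi(d1) = 0.3969819323; exp(-qT) = 1.0000000000; exp(-rT) = 0.9675385596
N(-d1) = 0.4604671063
Delta = -exp(-qT) * N(-d1) = -1.0000000000 * 0.4604671063 = -0.460467

Answer: Delta = -0.460467


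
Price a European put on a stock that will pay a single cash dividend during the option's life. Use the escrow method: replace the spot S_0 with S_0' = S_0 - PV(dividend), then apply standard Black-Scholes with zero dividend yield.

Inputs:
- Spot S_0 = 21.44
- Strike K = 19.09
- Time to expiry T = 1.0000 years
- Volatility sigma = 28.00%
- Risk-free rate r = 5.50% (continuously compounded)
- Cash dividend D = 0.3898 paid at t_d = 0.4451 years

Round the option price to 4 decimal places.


PV(D) = D * exp(-r * t_d) = 0.3898 * 0.97581672 = 0.38037336
S_0' = S_0 - PV(D) = 21.4400 - 0.38037336 = 21.05962664
d1 = (ln(S_0'/K) + (r + sigma^2/2)*T) / (sigma*sqrt(T)) = 0.68711836
d2 = d1 - sigma*sqrt(T) = 0.40711836
exp(-rT) = 0.94648515
N(-d1) = 0.24600407; N(-d2) = 0.34196053
P = K * exp(-rT) * N(-d2) - S_0' * N(-d1) = 19.0900 * 0.94648515 * 0.34196053 - 21.05962664 * 0.24600407 = 0.9979

Answer: Price = 0.9979


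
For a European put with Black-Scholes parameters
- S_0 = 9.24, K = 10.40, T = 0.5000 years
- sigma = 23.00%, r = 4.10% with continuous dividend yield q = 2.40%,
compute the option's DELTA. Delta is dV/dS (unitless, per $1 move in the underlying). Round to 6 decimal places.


d1 = -0.5935941333; d2 = -0.7562286930
phi(d1) = 0.3345009596; exp(-qT) = 0.9880717129; exp(-rT) = 0.9797086965
N(-d1) = 0.7236081971
Delta = -exp(-qT) * N(-d1) = -0.9880717129 * 0.7236081971 = -0.714977

Answer: Delta = -0.714977


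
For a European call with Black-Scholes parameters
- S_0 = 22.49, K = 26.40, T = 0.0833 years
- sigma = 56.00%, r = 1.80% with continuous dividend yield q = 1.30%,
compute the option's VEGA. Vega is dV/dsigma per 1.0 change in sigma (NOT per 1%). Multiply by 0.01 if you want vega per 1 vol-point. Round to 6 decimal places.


Answer: Vega = 1.712290

Derivation:
d1 = -0.9083658562; d2 = -1.0699915968
phi(d1) = 0.2640801040; exp(-qT) = 0.9989176861; exp(-rT) = 0.9985017235
Vega = S * exp(-qT) * phi(d1) * sqrt(T) = 22.4900 * 0.9989176861 * 0.2640801040 * 0.2886173938 = 1.712290


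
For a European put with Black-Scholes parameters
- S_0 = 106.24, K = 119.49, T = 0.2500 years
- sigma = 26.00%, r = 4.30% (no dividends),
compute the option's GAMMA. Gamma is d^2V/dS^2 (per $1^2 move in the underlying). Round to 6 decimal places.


d1 = -0.7564000010; d2 = -0.8864000010
phi(d1) = 0.2996892981; exp(-qT) = 1.0000000000; exp(-rT) = 0.9893075748
Gamma = exp(-qT) * phi(d1) / (S * sigma * sqrt(T)) = 1.0000000000 * 0.2996892981 / (106.2400 * 0.2600 * 0.5000000000) = 0.021699

Answer: Gamma = 0.021699


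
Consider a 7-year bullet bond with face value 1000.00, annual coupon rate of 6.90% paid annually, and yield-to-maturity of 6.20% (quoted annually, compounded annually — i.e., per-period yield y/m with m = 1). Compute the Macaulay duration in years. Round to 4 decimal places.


Coupon per period c = face * coupon_rate / m = 69.000000
Periods per year m = 1; per-period yield y/m = 0.062000
Number of cashflows N = 7
Cashflows (t years, CF_t, discount factor 1/(1+y/m)^(m*t), PV):
  t = 1.0000: CF_t = 69.000000, DF = 0.941620, PV = 64.971751
  t = 2.0000: CF_t = 69.000000, DF = 0.886647, PV = 61.178674
  t = 3.0000: CF_t = 69.000000, DF = 0.834885, PV = 57.607037
  t = 4.0000: CF_t = 69.000000, DF = 0.786144, PV = 54.243915
  t = 5.0000: CF_t = 69.000000, DF = 0.740248, PV = 51.077132
  t = 6.0000: CF_t = 69.000000, DF = 0.697032, PV = 48.095228
  t = 7.0000: CF_t = 1069.000000, DF = 0.656339, PV = 701.626668
Price P = sum_t PV_t = 1038.800406
Macaulay numerator sum_t t * PV_t:
  t * PV_t at t = 1.0000: 64.971751
  t * PV_t at t = 2.0000: 122.357347
  t * PV_t at t = 3.0000: 172.821112
  t * PV_t at t = 4.0000: 216.975659
  t * PV_t at t = 5.0000: 255.385662
  t * PV_t at t = 6.0000: 288.571370
  t * PV_t at t = 7.0000: 4911.386679
Macaulay duration D = (sum_t t * PV_t) / P = 6032.469580 / 1038.800406 = 5.807150

Answer: Macaulay duration = 5.8071 years


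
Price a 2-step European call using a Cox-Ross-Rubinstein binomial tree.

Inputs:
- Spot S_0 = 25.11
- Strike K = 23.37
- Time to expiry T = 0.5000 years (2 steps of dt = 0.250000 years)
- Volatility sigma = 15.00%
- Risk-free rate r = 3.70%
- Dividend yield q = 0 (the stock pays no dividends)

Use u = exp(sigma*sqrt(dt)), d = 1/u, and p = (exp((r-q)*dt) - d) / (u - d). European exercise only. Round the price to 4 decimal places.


dt = T/N = 0.250000
u = exp(sigma*sqrt(dt)) = 1.077884; d = 1/u = 0.927743
p = (exp((r-q)*dt) - d) / (u - d) = 0.543153
Discount per step: exp(-r*dt) = 0.990793
Stock lattice S(k, i) with i counting down-moves:
  k=0: S(0,0) = 25.1100
  k=1: S(1,0) = 27.0657; S(1,1) = 23.2956
  k=2: S(2,0) = 29.1737; S(2,1) = 25.1100; S(2,2) = 21.6124
Terminal payoffs V(N, i) = max(S_T - K, 0):
  V(2,0) = 5.803658; V(2,1) = 1.740000; V(2,2) = 0.000000
Backward induction: V(k, i) = exp(-r*dt) * [p * V(k+1, i) + (1-p) * V(k+1, i+1)].
  V(1,0) = exp(-r*dt) * [p*5.803658 + (1-p)*1.740000] = 3.910847
  V(1,1) = exp(-r*dt) * [p*1.740000 + (1-p)*0.000000] = 0.936385
  V(0,0) = exp(-r*dt) * [p*3.910847 + (1-p)*0.936385] = 2.528478

Answer: Price = V(0,0) = 2.5285


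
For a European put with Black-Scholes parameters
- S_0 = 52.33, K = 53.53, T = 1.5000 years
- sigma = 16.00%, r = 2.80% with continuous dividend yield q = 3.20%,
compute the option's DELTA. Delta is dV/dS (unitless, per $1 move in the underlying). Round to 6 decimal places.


d1 = -0.0483387614; d2 = -0.2442979408
phi(d1) = 0.3984764611; exp(-qT) = 0.9531337871; exp(-rT) = 0.9588697806
N(-d1) = 0.5192768682
Delta = -exp(-qT) * N(-d1) = -0.9531337871 * 0.5192768682 = -0.494940

Answer: Delta = -0.494940


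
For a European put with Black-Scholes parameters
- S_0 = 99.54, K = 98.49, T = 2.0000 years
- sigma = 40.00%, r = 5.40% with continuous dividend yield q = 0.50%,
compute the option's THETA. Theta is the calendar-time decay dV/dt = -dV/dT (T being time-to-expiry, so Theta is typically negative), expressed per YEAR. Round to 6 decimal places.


Answer: Theta = -2.563932

Derivation:
d1 = 0.4748302526; d2 = -0.0908551723
phi(d1) = 0.3564111077; exp(-qT) = 0.9900498337; exp(-rT) = 0.8976275964
Theta = -S*exp(-qT)*phi(d1)*sigma/(2*sqrt(T)) + r*K*exp(-rT)*N(-d2) - q*S*exp(-qT)*N(-d1)
N(-d1) = 0.3174539840; N(-d2) = 0.5361961649; sqrt(T) = 1.4142135624
Term 1 = -99.5400 * 0.9900498337 * 0.3564111077 * 0.4000 / (2 * 1.4142135624) = -4.9673060613
Term 2 = 0.0540 * 98.4900 * 0.8976275964 * 0.5361961649 = 2.5597985965
Term 3 = -0.0050 * 99.5400 * 0.9900498337 * 0.3174539840 = -0.1564247529
Theta = -4.9673060613 + (2.5597985965) + (-0.1564247529) = -2.563932


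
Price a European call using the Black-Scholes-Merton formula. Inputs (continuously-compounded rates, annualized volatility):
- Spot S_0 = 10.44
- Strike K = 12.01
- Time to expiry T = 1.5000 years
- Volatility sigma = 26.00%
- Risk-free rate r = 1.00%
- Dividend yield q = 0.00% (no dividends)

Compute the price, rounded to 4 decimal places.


Answer: Price = 0.8193

Derivation:
d1 = (ln(S/K) + (r - q + 0.5*sigma^2) * T) / (sigma * sqrt(T)) = -0.23362810
d2 = d1 - sigma * sqrt(T) = -0.55206177
exp(-rT) = 0.98511194; exp(-qT) = 1.00000000
C = S_0 * exp(-qT) * N(d1) - K * exp(-rT) * N(d2)
N(d1) = 0.40763685; N(d2) = 0.29045302
C = 10.4400 * 1.00000000 * 0.40763685 - 12.0100 * 0.98511194 * 0.29045302 = 0.8193


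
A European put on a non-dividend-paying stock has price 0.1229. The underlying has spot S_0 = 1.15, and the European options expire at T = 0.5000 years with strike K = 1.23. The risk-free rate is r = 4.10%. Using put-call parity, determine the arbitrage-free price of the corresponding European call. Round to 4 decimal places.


Answer: Call price = 0.0679

Derivation:
Put-call parity: C - P = S_0 * exp(-qT) - K * exp(-rT).
S_0 * exp(-qT) = 1.1500 * 1.00000000 = 1.15000000
K * exp(-rT) = 1.2300 * 0.97970870 = 1.20504170
C = P + S*exp(-qT) - K*exp(-rT)
C = 0.1229 + 1.15000000 - 1.20504170 = 0.0679


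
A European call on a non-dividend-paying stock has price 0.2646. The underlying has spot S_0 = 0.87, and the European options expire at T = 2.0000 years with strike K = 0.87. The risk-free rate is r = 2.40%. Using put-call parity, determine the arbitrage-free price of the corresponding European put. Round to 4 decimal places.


Answer: Put price = 0.2238

Derivation:
Put-call parity: C - P = S_0 * exp(-qT) - K * exp(-rT).
S_0 * exp(-qT) = 0.8700 * 1.00000000 = 0.87000000
K * exp(-rT) = 0.8700 * 0.95313379 = 0.82922639
P = C - S*exp(-qT) + K*exp(-rT)
P = 0.2646 - 0.87000000 + 0.82922639 = 0.2238


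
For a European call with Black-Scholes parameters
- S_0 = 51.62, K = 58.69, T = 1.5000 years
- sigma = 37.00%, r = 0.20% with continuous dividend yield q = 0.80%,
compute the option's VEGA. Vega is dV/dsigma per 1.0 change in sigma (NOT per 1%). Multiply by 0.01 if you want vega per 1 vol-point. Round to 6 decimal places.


Answer: Vega = 24.847917

Derivation:
d1 = -0.0765413913; d2 = -0.5296969937
phi(d1) = 0.3977753718; exp(-qT) = 0.9880717129; exp(-rT) = 0.9970044955
Vega = S * exp(-qT) * phi(d1) * sqrt(T) = 51.6200 * 0.9880717129 * 0.3977753718 * 1.2247448714 = 24.847917


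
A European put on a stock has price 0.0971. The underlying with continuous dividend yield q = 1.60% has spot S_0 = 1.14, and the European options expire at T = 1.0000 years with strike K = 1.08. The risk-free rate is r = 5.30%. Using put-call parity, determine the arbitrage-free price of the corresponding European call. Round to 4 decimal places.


Put-call parity: C - P = S_0 * exp(-qT) - K * exp(-rT).
S_0 * exp(-qT) = 1.1400 * 0.98412732 = 1.12190514
K * exp(-rT) = 1.0800 * 0.94838001 = 1.02425041
C = P + S*exp(-qT) - K*exp(-rT)
C = 0.0971 + 1.12190514 - 1.02425041 = 0.1948

Answer: Call price = 0.1948


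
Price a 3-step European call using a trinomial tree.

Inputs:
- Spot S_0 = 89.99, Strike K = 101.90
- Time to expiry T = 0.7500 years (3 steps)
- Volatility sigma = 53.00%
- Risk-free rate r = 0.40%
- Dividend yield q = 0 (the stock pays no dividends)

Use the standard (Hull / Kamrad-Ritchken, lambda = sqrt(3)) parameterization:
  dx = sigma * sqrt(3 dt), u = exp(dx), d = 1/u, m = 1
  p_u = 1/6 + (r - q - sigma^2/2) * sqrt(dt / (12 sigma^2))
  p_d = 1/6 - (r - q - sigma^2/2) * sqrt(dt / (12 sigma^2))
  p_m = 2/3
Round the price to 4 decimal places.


dt = T/N = 0.250000; dx = sigma*sqrt(3*dt) = 0.458993
u = exp(dx) = 1.582480; d = 1/u = 0.631919
p_u = 0.129507, p_m = 0.666667, p_d = 0.203827
Discount per step: exp(-r*dt) = 0.999000
Stock lattice S(k, j) with j the centered position index:
  k=0: S(0,+0) = 89.9900
  k=1: S(1,-1) = 56.8664; S(1,+0) = 89.9900; S(1,+1) = 142.4074
  k=2: S(2,-2) = 35.9350; S(2,-1) = 56.8664; S(2,+0) = 89.9900; S(2,+1) = 142.4074; S(2,+2) = 225.3569
  k=3: S(3,-3) = 22.7080; S(3,-2) = 35.9350; S(3,-1) = 56.8664; S(3,+0) = 89.9900; S(3,+1) = 142.4074; S(3,+2) = 225.3569; S(3,+3) = 356.6229
Terminal payoffs V(N, j) = max(S_T - K, 0):
  V(3,-3) = 0.000000; V(3,-2) = 0.000000; V(3,-1) = 0.000000; V(3,+0) = 0.000000; V(3,+1) = 40.507408; V(3,+2) = 123.456926; V(3,+3) = 254.722909
Backward induction: V(k, j) = exp(-r*dt) * [p_u * V(k+1, j+1) + p_m * V(k+1, j) + p_d * V(k+1, j-1)]
  V(2,-2) = exp(-r*dt) * [p_u*0.000000 + p_m*0.000000 + p_d*0.000000] = 0.000000
  V(2,-1) = exp(-r*dt) * [p_u*0.000000 + p_m*0.000000 + p_d*0.000000] = 0.000000
  V(2,+0) = exp(-r*dt) * [p_u*40.507408 + p_m*0.000000 + p_d*0.000000] = 5.240731
  V(2,+1) = exp(-r*dt) * [p_u*123.456926 + p_m*40.507408 + p_d*0.000000] = 42.950447
  V(2,+2) = exp(-r*dt) * [p_u*254.722909 + p_m*123.456926 + p_d*40.507408] = 123.425909
  V(1,-1) = exp(-r*dt) * [p_u*5.240731 + p_m*0.000000 + p_d*0.000000] = 0.678031
  V(1,+0) = exp(-r*dt) * [p_u*42.950447 + p_m*5.240731 + p_d*0.000000] = 9.047134
  V(1,+1) = exp(-r*dt) * [p_u*123.425909 + p_m*42.950447 + p_d*5.240731] = 45.640633
  V(0,+0) = exp(-r*dt) * [p_u*45.640633 + p_m*9.047134 + p_d*0.678031] = 12.068310

Answer: Price = V(0,0) = 12.0683


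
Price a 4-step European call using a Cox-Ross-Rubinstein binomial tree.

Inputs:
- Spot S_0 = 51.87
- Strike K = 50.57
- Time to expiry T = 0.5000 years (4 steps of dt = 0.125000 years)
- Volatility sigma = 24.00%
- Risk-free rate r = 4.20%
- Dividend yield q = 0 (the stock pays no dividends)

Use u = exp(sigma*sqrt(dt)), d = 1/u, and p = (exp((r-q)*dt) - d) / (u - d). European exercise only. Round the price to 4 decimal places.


dt = T/N = 0.125000
u = exp(sigma*sqrt(dt)) = 1.088557; d = 1/u = 0.918647
p = (exp((r-q)*dt) - d) / (u - d) = 0.509780
Discount per step: exp(-r*dt) = 0.994764
Stock lattice S(k, i) with i counting down-moves:
  k=0: S(0,0) = 51.8700
  k=1: S(1,0) = 56.4634; S(1,1) = 47.6502
  k=2: S(2,0) = 61.4637; S(2,1) = 51.8700; S(2,2) = 43.7738
  k=3: S(3,0) = 66.9067; S(3,1) = 56.4634; S(3,2) = 47.6502; S(3,3) = 40.2127
  k=4: S(4,0) = 72.8317; S(4,1) = 61.4637; S(4,2) = 51.8700; S(4,3) = 43.7738; S(4,4) = 36.9413
Terminal payoffs V(N, i) = max(S_T - K, 0):
  V(4,0) = 22.261740; V(4,1) = 10.893667; V(4,2) = 1.300000; V(4,3) = 0.000000; V(4,4) = 0.000000
Backward induction: V(k, i) = exp(-r*dt) * [p * V(k+1, i) + (1-p) * V(k+1, i+1)].
  V(3,0) = exp(-r*dt) * [p*22.261740 + (1-p)*10.893667] = 16.601491
  V(3,1) = exp(-r*dt) * [p*10.893667 + (1-p)*1.300000] = 6.158240
  V(3,2) = exp(-r*dt) * [p*1.300000 + (1-p)*0.000000] = 0.659243
  V(3,3) = exp(-r*dt) * [p*0.000000 + (1-p)*0.000000] = 0.000000
  V(2,0) = exp(-r*dt) * [p*16.601491 + (1-p)*6.158240] = 11.421874
  V(2,1) = exp(-r*dt) * [p*6.158240 + (1-p)*0.659243] = 3.444389
  V(2,2) = exp(-r*dt) * [p*0.659243 + (1-p)*0.000000] = 0.334309
  V(1,0) = exp(-r*dt) * [p*11.421874 + (1-p)*3.444389] = 7.471818
  V(1,1) = exp(-r*dt) * [p*3.444389 + (1-p)*0.334309] = 1.909712
  V(0,0) = exp(-r*dt) * [p*7.471818 + (1-p)*1.909712] = 4.720313

Answer: Price = V(0,0) = 4.7203


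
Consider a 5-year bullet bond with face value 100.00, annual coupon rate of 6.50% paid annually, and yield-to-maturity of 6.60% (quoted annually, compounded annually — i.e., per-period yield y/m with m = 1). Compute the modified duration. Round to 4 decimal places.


Coupon per period c = face * coupon_rate / m = 6.500000
Periods per year m = 1; per-period yield y/m = 0.066000
Number of cashflows N = 5
Cashflows (t years, CF_t, discount factor 1/(1+y/m)^(m*t), PV):
  t = 1.0000: CF_t = 6.500000, DF = 0.938086, PV = 6.097561
  t = 2.0000: CF_t = 6.500000, DF = 0.880006, PV = 5.720038
  t = 3.0000: CF_t = 6.500000, DF = 0.825521, PV = 5.365890
  t = 4.0000: CF_t = 6.500000, DF = 0.774410, PV = 5.033668
  t = 5.0000: CF_t = 106.500000, DF = 0.726464, PV = 77.368394
Price P = sum_t PV_t = 99.585551
First compute Macaulay numerator sum_t t * PV_t:
  t * PV_t at t = 1.0000: 6.097561
  t * PV_t at t = 2.0000: 11.440077
  t * PV_t at t = 3.0000: 16.097669
  t * PV_t at t = 4.0000: 20.134671
  t * PV_t at t = 5.0000: 386.841972
Macaulay duration D = 440.611950 / 99.585551 = 4.424457
Modified duration = D / (1 + y/m) = 4.424457 / (1 + 0.066000) = 4.150522

Answer: Modified duration = 4.1505


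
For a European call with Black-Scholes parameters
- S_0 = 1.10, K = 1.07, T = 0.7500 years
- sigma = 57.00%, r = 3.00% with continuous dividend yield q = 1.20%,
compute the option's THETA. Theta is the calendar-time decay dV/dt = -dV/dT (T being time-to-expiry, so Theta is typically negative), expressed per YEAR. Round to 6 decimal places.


d1 = 0.3301816179; d2 = -0.1634528622
phi(d1) = 0.3777780279; exp(-qT) = 0.9910403788; exp(-rT) = 0.9777512372
Theta = -S*exp(-qT)*phi(d1)*sigma/(2*sqrt(T)) - r*K*exp(-rT)*N(d2) + q*S*exp(-qT)*N(d1)
N(d1) = 0.6293686323; N(d2) = 0.4350809422; sqrt(T) = 0.8660254038
Term 1 = -1.1000 * 0.9910403788 * 0.3777780279 * 0.5700 / (2 * 0.8660254038) = -0.1355298502
Term 2 = -0.0300 * 1.0700 * 0.9777512372 * 0.4350809422 = -0.0136553698
Term 3 = 0.0120 * 1.1000 * 0.9910403788 * 0.6293686323 = 0.0082332324
Theta = -0.1355298502 + (-0.0136553698) + (0.0082332324) = -0.140952

Answer: Theta = -0.140952


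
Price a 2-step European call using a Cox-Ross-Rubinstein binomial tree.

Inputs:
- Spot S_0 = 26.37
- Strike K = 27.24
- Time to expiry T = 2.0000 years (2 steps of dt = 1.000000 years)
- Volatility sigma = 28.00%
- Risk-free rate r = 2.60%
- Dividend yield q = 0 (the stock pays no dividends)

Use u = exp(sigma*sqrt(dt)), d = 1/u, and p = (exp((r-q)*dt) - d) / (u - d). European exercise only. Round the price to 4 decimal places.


Answer: Price = V(0,0) = 4.0858

Derivation:
dt = T/N = 1.000000
u = exp(sigma*sqrt(dt)) = 1.323130; d = 1/u = 0.755784
p = (exp((r-q)*dt) - d) / (u - d) = 0.476882
Discount per step: exp(-r*dt) = 0.974335
Stock lattice S(k, i) with i counting down-moves:
  k=0: S(0,0) = 26.3700
  k=1: S(1,0) = 34.8909; S(1,1) = 19.9300
  k=2: S(2,0) = 46.1652; S(2,1) = 26.3700; S(2,2) = 15.0628
Terminal payoffs V(N, i) = max(S_T - K, 0):
  V(2,0) = 18.925234; V(2,1) = 0.000000; V(2,2) = 0.000000
Backward induction: V(k, i) = exp(-r*dt) * [p * V(k+1, i) + (1-p) * V(k+1, i+1)].
  V(1,0) = exp(-r*dt) * [p*18.925234 + (1-p)*0.000000] = 8.793477
  V(1,1) = exp(-r*dt) * [p*0.000000 + (1-p)*0.000000] = 0.000000
  V(0,0) = exp(-r*dt) * [p*8.793477 + (1-p)*0.000000] = 4.085828


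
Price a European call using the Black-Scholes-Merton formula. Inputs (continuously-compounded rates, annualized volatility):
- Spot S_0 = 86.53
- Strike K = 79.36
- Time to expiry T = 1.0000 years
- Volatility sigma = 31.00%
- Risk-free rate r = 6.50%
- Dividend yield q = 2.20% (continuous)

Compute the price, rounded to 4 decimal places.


d1 = (ln(S/K) + (r - q + 0.5*sigma^2) * T) / (sigma * sqrt(T)) = 0.57273133
d2 = d1 - sigma * sqrt(T) = 0.26273133
exp(-rT) = 0.93706746; exp(-qT) = 0.97824024
C = S_0 * exp(-qT) * N(d1) - K * exp(-rT) * N(d2)
N(d1) = 0.71658669; N(d2) = 0.60362117
C = 86.5300 * 0.97824024 * 0.71658669 - 79.3600 * 0.93706746 * 0.60362117 = 15.7683

Answer: Price = 15.7683


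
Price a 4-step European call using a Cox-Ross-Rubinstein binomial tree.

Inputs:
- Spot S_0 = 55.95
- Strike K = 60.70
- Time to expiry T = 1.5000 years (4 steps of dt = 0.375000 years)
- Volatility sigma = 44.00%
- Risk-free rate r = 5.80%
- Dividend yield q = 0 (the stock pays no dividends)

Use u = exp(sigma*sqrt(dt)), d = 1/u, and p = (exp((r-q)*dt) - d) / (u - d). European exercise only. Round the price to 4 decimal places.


dt = T/N = 0.375000
u = exp(sigma*sqrt(dt)) = 1.309236; d = 1/u = 0.763804
p = (exp((r-q)*dt) - d) / (u - d) = 0.473357
Discount per step: exp(-r*dt) = 0.978485
Stock lattice S(k, i) with i counting down-moves:
  k=0: S(0,0) = 55.9500
  k=1: S(1,0) = 73.2518; S(1,1) = 42.7348
  k=2: S(2,0) = 95.9039; S(2,1) = 55.9500; S(2,2) = 32.6410
  k=3: S(3,0) = 125.5608; S(3,1) = 73.2518; S(3,2) = 42.7348; S(3,3) = 24.9314
  k=4: S(4,0) = 164.3887; S(4,1) = 95.9039; S(4,2) = 55.9500; S(4,3) = 32.6410; S(4,4) = 19.0427
Terminal payoffs V(N, i) = max(S_T - K, 0):
  V(4,0) = 103.688729; V(4,1) = 35.203855; V(4,2) = 0.000000; V(4,3) = 0.000000; V(4,4) = 0.000000
Backward induction: V(k, i) = exp(-r*dt) * [p * V(k+1, i) + (1-p) * V(k+1, i+1)].
  V(3,0) = exp(-r*dt) * [p*103.688729 + (1-p)*35.203855] = 66.166764
  V(3,1) = exp(-r*dt) * [p*35.203855 + (1-p)*0.000000] = 16.305466
  V(3,2) = exp(-r*dt) * [p*0.000000 + (1-p)*0.000000] = 0.000000
  V(3,3) = exp(-r*dt) * [p*0.000000 + (1-p)*0.000000] = 0.000000
  V(2,0) = exp(-r*dt) * [p*66.166764 + (1-p)*16.305466] = 39.049045
  V(2,1) = exp(-r*dt) * [p*16.305466 + (1-p)*0.000000] = 7.552247
  V(2,2) = exp(-r*dt) * [p*0.000000 + (1-p)*0.000000] = 0.000000
  V(1,0) = exp(-r*dt) * [p*39.049045 + (1-p)*7.552247] = 21.978217
  V(1,1) = exp(-r*dt) * [p*7.552247 + (1-p)*0.000000] = 3.497995
  V(0,0) = exp(-r*dt) * [p*21.978217 + (1-p)*3.497995] = 11.982270

Answer: Price = V(0,0) = 11.9823


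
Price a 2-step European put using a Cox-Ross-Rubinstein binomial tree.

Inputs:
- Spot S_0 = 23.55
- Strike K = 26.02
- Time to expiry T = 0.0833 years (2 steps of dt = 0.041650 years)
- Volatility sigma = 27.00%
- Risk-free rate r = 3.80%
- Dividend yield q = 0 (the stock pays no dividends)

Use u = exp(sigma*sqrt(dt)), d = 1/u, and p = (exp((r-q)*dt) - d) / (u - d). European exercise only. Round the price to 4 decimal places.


dt = T/N = 0.041650
u = exp(sigma*sqrt(dt)) = 1.056649; d = 1/u = 0.946388
p = (exp((r-q)*dt) - d) / (u - d) = 0.500593
Discount per step: exp(-r*dt) = 0.998419
Stock lattice S(k, i) with i counting down-moves:
  k=0: S(0,0) = 23.5500
  k=1: S(1,0) = 24.8841; S(1,1) = 22.2874
  k=2: S(2,0) = 26.2937; S(2,1) = 23.5500; S(2,2) = 21.0926
Terminal payoffs V(N, i) = max(K - S_T, 0):
  V(2,0) = 0.000000; V(2,1) = 2.470000; V(2,2) = 4.927430
Backward induction: V(k, i) = exp(-r*dt) * [p * V(k+1, i) + (1-p) * V(k+1, i+1)].
  V(1,0) = exp(-r*dt) * [p*0.000000 + (1-p)*2.470000] = 1.231584
  V(1,1) = exp(-r*dt) * [p*2.470000 + (1-p)*4.927430] = 3.691410
  V(0,0) = exp(-r*dt) * [p*1.231584 + (1-p)*3.691410] = 2.456147

Answer: Price = V(0,0) = 2.4561


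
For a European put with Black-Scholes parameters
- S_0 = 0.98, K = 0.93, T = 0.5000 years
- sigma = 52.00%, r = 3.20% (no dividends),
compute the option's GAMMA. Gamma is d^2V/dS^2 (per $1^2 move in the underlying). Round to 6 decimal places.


Answer: Gamma = 1.033958

Derivation:
d1 = 0.3697841715; d2 = 0.0020886453
phi(d1) = 0.3725780623; exp(-qT) = 1.0000000000; exp(-rT) = 0.9841273201
Gamma = exp(-qT) * phi(d1) / (S * sigma * sqrt(T)) = 1.0000000000 * 0.3725780623 / (0.9800 * 0.5200 * 0.7071067812) = 1.033958


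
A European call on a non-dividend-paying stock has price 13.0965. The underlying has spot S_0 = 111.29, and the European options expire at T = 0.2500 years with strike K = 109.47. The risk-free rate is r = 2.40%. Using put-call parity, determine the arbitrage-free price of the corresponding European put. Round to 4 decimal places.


Answer: Put price = 10.6216

Derivation:
Put-call parity: C - P = S_0 * exp(-qT) - K * exp(-rT).
S_0 * exp(-qT) = 111.2900 * 1.00000000 = 111.29000000
K * exp(-rT) = 109.4700 * 0.99401796 = 108.81514652
P = C - S*exp(-qT) + K*exp(-rT)
P = 13.0965 - 111.29000000 + 108.81514652 = 10.6216


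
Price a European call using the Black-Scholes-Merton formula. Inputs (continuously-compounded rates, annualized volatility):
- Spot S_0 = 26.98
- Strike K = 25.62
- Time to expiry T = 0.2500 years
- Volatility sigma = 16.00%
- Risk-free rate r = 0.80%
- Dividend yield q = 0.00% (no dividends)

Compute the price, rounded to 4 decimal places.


Answer: Price = 1.7260

Derivation:
d1 = (ln(S/K) + (r - q + 0.5*sigma^2) * T) / (sigma * sqrt(T)) = 0.71153193
d2 = d1 - sigma * sqrt(T) = 0.63153193
exp(-rT) = 0.99800200; exp(-qT) = 1.00000000
C = S_0 * exp(-qT) * N(d1) - K * exp(-rT) * N(d2)
N(d1) = 0.76162266; N(d2) = 0.73615361
C = 26.9800 * 1.00000000 * 0.76162266 - 25.6200 * 0.99800200 * 0.73615361 = 1.7260


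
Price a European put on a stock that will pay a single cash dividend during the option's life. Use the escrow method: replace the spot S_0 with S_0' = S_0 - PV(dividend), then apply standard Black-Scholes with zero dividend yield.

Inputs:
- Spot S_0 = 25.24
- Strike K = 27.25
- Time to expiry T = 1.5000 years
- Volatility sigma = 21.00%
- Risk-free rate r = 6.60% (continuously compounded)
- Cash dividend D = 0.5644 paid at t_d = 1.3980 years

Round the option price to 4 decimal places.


PV(D) = D * exp(-r * t_d) = 0.5644 * 0.91186074 = 0.51465420
S_0' = S_0 - PV(D) = 25.2400 - 0.51465420 = 24.72534580
d1 = (ln(S_0'/K) + (r + sigma^2/2)*T) / (sigma*sqrt(T)) = 0.13550088
d2 = d1 - sigma*sqrt(T) = -0.12169554
exp(-rT) = 0.90574271
N(-d1) = 0.44610793; N(-d2) = 0.54842993
P = K * exp(-rT) * N(-d2) - S_0' * N(-d1) = 27.2500 * 0.90574271 * 0.54842993 - 24.72534580 * 0.44610793 = 2.5059

Answer: Price = 2.5059


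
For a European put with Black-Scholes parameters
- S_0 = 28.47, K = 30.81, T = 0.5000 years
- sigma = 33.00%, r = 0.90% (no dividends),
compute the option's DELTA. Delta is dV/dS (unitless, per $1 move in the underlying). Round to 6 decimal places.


Answer: Delta = -0.580255

Derivation:
d1 = -0.2025471433; d2 = -0.4358923811
phi(d1) = 0.3908422685; exp(-qT) = 1.0000000000; exp(-rT) = 0.9955101098
N(-d1) = 0.5802554965
Delta = -exp(-qT) * N(-d1) = -1.0000000000 * 0.5802554965 = -0.580255


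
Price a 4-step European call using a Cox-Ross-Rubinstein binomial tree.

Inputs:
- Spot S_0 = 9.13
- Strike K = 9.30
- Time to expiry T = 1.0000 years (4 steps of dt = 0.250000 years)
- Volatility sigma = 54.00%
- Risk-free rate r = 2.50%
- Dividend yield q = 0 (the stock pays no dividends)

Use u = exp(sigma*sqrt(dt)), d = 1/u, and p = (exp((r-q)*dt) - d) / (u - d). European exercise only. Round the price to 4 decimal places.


Answer: Price = V(0,0) = 1.8799

Derivation:
dt = T/N = 0.250000
u = exp(sigma*sqrt(dt)) = 1.309964; d = 1/u = 0.763379
p = (exp((r-q)*dt) - d) / (u - d) = 0.444378
Discount per step: exp(-r*dt) = 0.993769
Stock lattice S(k, i) with i counting down-moves:
  k=0: S(0,0) = 9.1300
  k=1: S(1,0) = 11.9600; S(1,1) = 6.9697
  k=2: S(2,0) = 15.6671; S(2,1) = 9.1300; S(2,2) = 5.3205
  k=3: S(3,0) = 20.5234; S(3,1) = 11.9600; S(3,2) = 6.9697; S(3,3) = 4.0616
  k=4: S(4,0) = 26.8849; S(4,1) = 15.6671; S(4,2) = 9.1300; S(4,3) = 5.3205; S(4,4) = 3.1005
Terminal payoffs V(N, i) = max(S_T - K, 0):
  V(4,0) = 17.584924; V(4,1) = 6.367143; V(4,2) = 0.000000; V(4,3) = 0.000000; V(4,4) = 0.000000
Backward induction: V(k, i) = exp(-r*dt) * [p * V(k+1, i) + (1-p) * V(k+1, i+1)].
  V(3,0) = exp(-r*dt) * [p*17.584924 + (1-p)*6.367143] = 11.281344
  V(3,1) = exp(-r*dt) * [p*6.367143 + (1-p)*0.000000] = 2.811786
  V(3,2) = exp(-r*dt) * [p*0.000000 + (1-p)*0.000000] = 0.000000
  V(3,3) = exp(-r*dt) * [p*0.000000 + (1-p)*0.000000] = 0.000000
  V(2,0) = exp(-r*dt) * [p*11.281344 + (1-p)*2.811786] = 6.534499
  V(2,1) = exp(-r*dt) * [p*2.811786 + (1-p)*0.000000] = 1.241710
  V(2,2) = exp(-r*dt) * [p*0.000000 + (1-p)*0.000000] = 0.000000
  V(1,0) = exp(-r*dt) * [p*6.534499 + (1-p)*1.241710] = 3.571316
  V(1,1) = exp(-r*dt) * [p*1.241710 + (1-p)*0.000000] = 0.548350
  V(0,0) = exp(-r*dt) * [p*3.571316 + (1-p)*0.548350] = 1.879902


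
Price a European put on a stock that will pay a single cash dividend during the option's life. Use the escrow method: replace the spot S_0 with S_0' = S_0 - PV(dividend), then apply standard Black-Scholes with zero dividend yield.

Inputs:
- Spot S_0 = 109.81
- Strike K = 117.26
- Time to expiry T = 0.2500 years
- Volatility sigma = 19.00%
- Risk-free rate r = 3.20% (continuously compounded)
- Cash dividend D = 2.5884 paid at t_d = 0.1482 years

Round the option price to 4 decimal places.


Answer: Price = 10.2440

Derivation:
PV(D) = D * exp(-r * t_d) = 2.5884 * 0.99526883 = 2.57615383
S_0' = S_0 - PV(D) = 109.8100 - 2.57615383 = 107.23384617
d1 = (ln(S_0'/K) + (r + sigma^2/2)*T) / (sigma*sqrt(T)) = -0.80915014
d2 = d1 - sigma*sqrt(T) = -0.90415014
exp(-rT) = 0.99203191
N(-d1) = 0.79078561; N(-d2) = 0.81704210
P = K * exp(-rT) * N(-d2) - S_0' * N(-d1) = 117.2600 * 0.99203191 * 0.81704210 - 107.23384617 * 0.79078561 = 10.2440
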